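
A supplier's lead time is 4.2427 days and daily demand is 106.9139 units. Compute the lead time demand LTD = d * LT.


LTD = 106.9139 * 4.2427 = 453.6036

453.6036 units


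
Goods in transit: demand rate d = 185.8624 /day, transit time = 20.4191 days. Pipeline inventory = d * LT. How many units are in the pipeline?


Pipeline = 185.8624 * 20.4191 = 3795.1429

3795.1429 units


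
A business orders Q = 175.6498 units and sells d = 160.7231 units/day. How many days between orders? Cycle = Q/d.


Cycle = 175.6498 / 160.7231 = 1.0929

1.0929 days


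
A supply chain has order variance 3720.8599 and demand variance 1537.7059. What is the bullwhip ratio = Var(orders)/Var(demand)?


BW = 3720.8599 / 1537.7059 = 2.4197

2.4197


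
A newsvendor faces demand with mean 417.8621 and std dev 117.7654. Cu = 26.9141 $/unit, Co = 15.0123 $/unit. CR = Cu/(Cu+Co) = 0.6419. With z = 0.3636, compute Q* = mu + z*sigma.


CR = Cu/(Cu+Co) = 26.9141/(26.9141+15.0123) = 0.6419
z = 0.3636
Q* = 417.8621 + 0.3636 * 117.7654 = 460.6816

460.6816 units


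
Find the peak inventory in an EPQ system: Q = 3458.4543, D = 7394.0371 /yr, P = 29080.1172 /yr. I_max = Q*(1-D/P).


D/P = 0.2543
1 - D/P = 0.7457
I_max = 3458.4543 * 0.7457 = 2579.0927

2579.0927 units


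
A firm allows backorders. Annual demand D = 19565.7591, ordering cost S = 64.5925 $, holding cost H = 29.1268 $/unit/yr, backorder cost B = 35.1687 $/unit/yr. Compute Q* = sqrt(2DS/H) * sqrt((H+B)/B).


sqrt(2DS/H) = 294.5832
sqrt((H+B)/B) = 1.3521
Q* = 294.5832 * 1.3521 = 398.3090

398.3090 units


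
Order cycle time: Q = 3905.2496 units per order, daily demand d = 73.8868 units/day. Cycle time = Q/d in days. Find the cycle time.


Cycle = 3905.2496 / 73.8868 = 52.8545

52.8545 days


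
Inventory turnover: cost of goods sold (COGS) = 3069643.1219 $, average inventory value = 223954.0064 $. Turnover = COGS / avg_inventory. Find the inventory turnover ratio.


Turnover = 3069643.1219 / 223954.0064 = 13.7066

13.7066


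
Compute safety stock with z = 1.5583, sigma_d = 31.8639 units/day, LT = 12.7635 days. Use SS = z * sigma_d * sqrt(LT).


sqrt(LT) = sqrt(12.7635) = 3.5726
SS = 1.5583 * 31.8639 * 3.5726 = 177.3924

177.3924 units


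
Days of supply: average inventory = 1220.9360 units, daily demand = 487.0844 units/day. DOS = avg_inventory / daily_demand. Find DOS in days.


DOS = 1220.9360 / 487.0844 = 2.5066

2.5066 days


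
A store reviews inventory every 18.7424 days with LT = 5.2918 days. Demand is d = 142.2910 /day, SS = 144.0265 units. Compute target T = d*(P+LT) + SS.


P + LT = 24.0342
d*(P+LT) = 142.2910 * 24.0342 = 3419.8504
T = 3419.8504 + 144.0265 = 3563.8769

3563.8769 units


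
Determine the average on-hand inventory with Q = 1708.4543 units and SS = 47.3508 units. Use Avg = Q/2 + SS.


Q/2 = 854.2272
Avg = 854.2272 + 47.3508 = 901.5780

901.5780 units


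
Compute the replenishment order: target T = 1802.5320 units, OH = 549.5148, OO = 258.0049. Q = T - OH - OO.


Inventory position = OH + OO = 549.5148 + 258.0049 = 807.5197
Q = 1802.5320 - 807.5197 = 995.0123

995.0123 units


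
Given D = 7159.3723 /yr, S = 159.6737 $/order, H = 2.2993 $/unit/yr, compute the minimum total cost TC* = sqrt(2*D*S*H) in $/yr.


2*D*S*H = 5256951.5093
TC* = sqrt(5256951.5093) = 2292.8043

2292.8043 $/yr


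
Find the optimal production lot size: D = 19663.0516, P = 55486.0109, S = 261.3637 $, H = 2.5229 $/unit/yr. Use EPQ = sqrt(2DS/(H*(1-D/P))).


1 - D/P = 1 - 0.3544 = 0.6456
H*(1-D/P) = 1.6288
2DS = 10278415.8389
EPQ = sqrt(6310273.6129) = 2512.0258

2512.0258 units


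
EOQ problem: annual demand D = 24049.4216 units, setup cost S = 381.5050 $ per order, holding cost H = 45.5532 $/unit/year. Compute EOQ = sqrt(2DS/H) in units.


2*D*S = 2 * 24049.4216 * 381.5050 = 18349949.1750
2*D*S/H = 402824.5914
EOQ = sqrt(402824.5914) = 634.6846

634.6846 units


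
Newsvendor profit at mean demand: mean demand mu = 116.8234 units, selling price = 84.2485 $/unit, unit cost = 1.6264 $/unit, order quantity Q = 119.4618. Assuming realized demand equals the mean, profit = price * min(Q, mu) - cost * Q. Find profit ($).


Sales at mu = min(119.4618, 116.8234) = 116.8234
Revenue = 84.2485 * 116.8234 = 9842.1962
Total cost = 1.6264 * 119.4618 = 194.2927
Profit = 9842.1962 - 194.2927 = 9647.9035

9647.9035 $


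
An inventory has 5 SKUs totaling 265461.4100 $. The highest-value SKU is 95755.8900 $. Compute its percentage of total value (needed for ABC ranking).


Top item = 95755.8900
Total = 265461.4100
Percentage = 95755.8900 / 265461.4100 * 100 = 36.0715

36.0715%


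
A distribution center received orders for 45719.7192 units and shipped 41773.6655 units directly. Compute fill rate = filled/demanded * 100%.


FR = 41773.6655 / 45719.7192 * 100 = 91.3690

91.3690%


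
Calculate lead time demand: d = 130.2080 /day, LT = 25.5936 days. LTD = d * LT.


LTD = 130.2080 * 25.5936 = 3332.4915

3332.4915 units


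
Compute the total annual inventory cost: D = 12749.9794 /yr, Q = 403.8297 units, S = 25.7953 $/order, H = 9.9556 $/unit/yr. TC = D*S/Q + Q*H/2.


Ordering cost = D*S/Q = 814.4263
Holding cost = Q*H/2 = 2010.1835
TC = 814.4263 + 2010.1835 = 2824.6098

2824.6098 $/yr


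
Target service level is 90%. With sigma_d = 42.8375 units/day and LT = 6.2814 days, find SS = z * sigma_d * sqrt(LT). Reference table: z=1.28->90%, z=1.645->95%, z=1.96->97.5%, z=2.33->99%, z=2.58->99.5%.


From the table, SL = 90% corresponds to z = 1.28
sqrt(LT) = sqrt(6.2814) = 2.5063
SS = 1.28 * 42.8375 * 2.5063 = 137.4239

137.4239 units


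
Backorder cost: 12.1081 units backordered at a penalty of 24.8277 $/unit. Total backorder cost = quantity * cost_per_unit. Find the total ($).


Total = 12.1081 * 24.8277 = 300.6163

300.6163 $


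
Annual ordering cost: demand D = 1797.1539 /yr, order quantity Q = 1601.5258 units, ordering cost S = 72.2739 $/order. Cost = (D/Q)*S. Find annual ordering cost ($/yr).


Number of orders = D/Q = 1.1222
Cost = 1.1222 * 72.2739 = 81.1022

81.1022 $/yr


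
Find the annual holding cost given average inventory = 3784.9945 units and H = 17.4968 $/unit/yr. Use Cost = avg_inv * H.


Cost = 3784.9945 * 17.4968 = 66225.2918

66225.2918 $/yr


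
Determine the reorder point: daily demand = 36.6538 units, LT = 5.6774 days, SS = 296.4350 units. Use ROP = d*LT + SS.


d*LT = 36.6538 * 5.6774 = 208.0983
ROP = 208.0983 + 296.4350 = 504.5333

504.5333 units


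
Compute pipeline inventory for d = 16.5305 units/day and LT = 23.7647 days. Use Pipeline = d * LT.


Pipeline = 16.5305 * 23.7647 = 392.8424

392.8424 units


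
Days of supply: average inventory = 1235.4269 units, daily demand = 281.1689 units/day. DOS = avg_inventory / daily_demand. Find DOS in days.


DOS = 1235.4269 / 281.1689 = 4.3939

4.3939 days


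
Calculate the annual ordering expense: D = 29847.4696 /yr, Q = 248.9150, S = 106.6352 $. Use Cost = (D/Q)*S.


Number of orders = D/Q = 119.9103
Cost = 119.9103 * 106.6352 = 12786.6577

12786.6577 $/yr


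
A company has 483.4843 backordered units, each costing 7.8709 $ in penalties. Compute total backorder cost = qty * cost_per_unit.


Total = 483.4843 * 7.8709 = 3805.4566

3805.4566 $


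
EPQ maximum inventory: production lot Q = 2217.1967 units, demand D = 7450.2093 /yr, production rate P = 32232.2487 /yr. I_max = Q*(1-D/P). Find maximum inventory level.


D/P = 0.2311
1 - D/P = 0.7689
I_max = 2217.1967 * 0.7689 = 1704.7106

1704.7106 units


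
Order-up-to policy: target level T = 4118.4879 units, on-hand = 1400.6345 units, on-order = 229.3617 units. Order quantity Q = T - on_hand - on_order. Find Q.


Inventory position = OH + OO = 1400.6345 + 229.3617 = 1629.9962
Q = 4118.4879 - 1629.9962 = 2488.4917

2488.4917 units


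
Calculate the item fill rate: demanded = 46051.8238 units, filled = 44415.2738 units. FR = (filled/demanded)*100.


FR = 44415.2738 / 46051.8238 * 100 = 96.4463

96.4463%


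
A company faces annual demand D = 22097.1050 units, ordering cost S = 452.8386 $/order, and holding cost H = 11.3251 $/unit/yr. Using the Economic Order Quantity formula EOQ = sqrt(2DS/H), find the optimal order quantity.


2*D*S = 2 * 22097.1050 * 452.8386 = 20012844.1845
2*D*S/H = 1767122.9556
EOQ = sqrt(1767122.9556) = 1329.3318

1329.3318 units


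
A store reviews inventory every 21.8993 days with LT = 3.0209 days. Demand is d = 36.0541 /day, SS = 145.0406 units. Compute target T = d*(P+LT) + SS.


P + LT = 24.9202
d*(P+LT) = 36.0541 * 24.9202 = 898.4754
T = 898.4754 + 145.0406 = 1043.5160

1043.5160 units


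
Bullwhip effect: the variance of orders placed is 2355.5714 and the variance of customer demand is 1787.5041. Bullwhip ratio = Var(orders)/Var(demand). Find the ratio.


BW = 2355.5714 / 1787.5041 = 1.3178

1.3178


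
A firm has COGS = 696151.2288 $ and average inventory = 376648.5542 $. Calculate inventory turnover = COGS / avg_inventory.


Turnover = 696151.2288 / 376648.5542 = 1.8483

1.8483


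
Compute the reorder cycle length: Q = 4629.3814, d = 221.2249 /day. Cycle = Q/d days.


Cycle = 4629.3814 / 221.2249 = 20.9261

20.9261 days


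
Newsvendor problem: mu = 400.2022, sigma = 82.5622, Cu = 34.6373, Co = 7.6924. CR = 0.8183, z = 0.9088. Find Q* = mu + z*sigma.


CR = Cu/(Cu+Co) = 34.6373/(34.6373+7.6924) = 0.8183
z = 0.9088
Q* = 400.2022 + 0.9088 * 82.5622 = 475.2347

475.2347 units


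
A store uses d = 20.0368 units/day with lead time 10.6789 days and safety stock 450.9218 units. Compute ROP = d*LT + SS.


d*LT = 20.0368 * 10.6789 = 213.9710
ROP = 213.9710 + 450.9218 = 664.8928

664.8928 units


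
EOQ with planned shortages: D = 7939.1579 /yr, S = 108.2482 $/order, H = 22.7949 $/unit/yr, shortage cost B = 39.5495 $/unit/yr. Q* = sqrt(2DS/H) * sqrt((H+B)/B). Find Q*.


sqrt(2DS/H) = 274.5957
sqrt((H+B)/B) = 1.2555
Q* = 274.5957 * 1.2555 = 344.7640

344.7640 units


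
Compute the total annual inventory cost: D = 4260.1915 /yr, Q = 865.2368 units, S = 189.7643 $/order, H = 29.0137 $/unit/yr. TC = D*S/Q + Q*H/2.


Ordering cost = D*S/Q = 934.3480
Holding cost = Q*H/2 = 12551.8605
TC = 934.3480 + 12551.8605 = 13486.2085

13486.2085 $/yr


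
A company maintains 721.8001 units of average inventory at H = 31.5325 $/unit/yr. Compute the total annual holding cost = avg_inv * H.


Cost = 721.8001 * 31.5325 = 22760.1617

22760.1617 $/yr


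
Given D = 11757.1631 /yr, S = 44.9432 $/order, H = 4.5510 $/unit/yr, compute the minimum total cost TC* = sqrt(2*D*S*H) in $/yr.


2*D*S*H = 4809538.0561
TC* = sqrt(4809538.0561) = 2193.0659

2193.0659 $/yr


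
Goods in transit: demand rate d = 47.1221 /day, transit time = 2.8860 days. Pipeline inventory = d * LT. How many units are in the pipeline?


Pipeline = 47.1221 * 2.8860 = 135.9944

135.9944 units


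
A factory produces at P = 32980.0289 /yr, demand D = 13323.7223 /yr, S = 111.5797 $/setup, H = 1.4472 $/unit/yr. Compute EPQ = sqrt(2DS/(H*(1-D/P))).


1 - D/P = 1 - 0.4040 = 0.5960
H*(1-D/P) = 0.8625
2DS = 2973313.8742
EPQ = sqrt(3447159.0164) = 1856.6526

1856.6526 units


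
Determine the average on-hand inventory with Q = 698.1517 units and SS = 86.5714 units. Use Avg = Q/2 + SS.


Q/2 = 349.0759
Avg = 349.0759 + 86.5714 = 435.6472

435.6472 units


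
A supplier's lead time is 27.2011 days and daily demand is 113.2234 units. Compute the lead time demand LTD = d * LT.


LTD = 113.2234 * 27.2011 = 3079.8010

3079.8010 units


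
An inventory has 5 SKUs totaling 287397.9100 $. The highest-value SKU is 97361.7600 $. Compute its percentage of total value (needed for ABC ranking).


Top item = 97361.7600
Total = 287397.9100
Percentage = 97361.7600 / 287397.9100 * 100 = 33.8770

33.8770%


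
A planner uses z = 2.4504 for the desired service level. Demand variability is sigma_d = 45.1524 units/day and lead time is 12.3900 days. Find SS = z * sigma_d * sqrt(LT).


sqrt(LT) = sqrt(12.3900) = 3.5199
SS = 2.4504 * 45.1524 * 3.5199 = 389.4516

389.4516 units


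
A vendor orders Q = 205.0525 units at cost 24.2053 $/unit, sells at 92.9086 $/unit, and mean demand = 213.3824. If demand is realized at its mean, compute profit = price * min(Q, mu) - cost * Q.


Sales at mu = min(205.0525, 213.3824) = 205.0525
Revenue = 92.9086 * 205.0525 = 19051.1407
Total cost = 24.2053 * 205.0525 = 4963.3573
Profit = 19051.1407 - 4963.3573 = 14087.7834

14087.7834 $


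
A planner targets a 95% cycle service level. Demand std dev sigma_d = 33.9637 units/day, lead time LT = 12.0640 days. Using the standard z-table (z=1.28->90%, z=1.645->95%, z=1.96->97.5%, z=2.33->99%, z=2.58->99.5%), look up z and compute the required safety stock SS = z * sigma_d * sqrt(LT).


From the table, SL = 95% corresponds to z = 1.645
sqrt(LT) = sqrt(12.0640) = 3.4733
SS = 1.645 * 33.9637 * 3.4733 = 194.0558

194.0558 units


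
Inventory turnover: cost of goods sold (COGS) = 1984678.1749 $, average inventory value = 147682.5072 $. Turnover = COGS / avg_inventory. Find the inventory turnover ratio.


Turnover = 1984678.1749 / 147682.5072 = 13.4388

13.4388


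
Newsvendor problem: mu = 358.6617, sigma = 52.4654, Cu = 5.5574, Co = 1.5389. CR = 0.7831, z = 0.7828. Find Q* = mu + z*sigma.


CR = Cu/(Cu+Co) = 5.5574/(5.5574+1.5389) = 0.7831
z = 0.7828
Q* = 358.6617 + 0.7828 * 52.4654 = 399.7316

399.7316 units


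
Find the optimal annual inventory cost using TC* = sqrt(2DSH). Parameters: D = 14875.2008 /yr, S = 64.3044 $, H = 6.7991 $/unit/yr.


2*D*S*H = 13007233.9540
TC* = sqrt(13007233.9540) = 3606.5543

3606.5543 $/yr


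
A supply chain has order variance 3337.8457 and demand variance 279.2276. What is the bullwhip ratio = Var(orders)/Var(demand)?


BW = 3337.8457 / 279.2276 = 11.9539

11.9539


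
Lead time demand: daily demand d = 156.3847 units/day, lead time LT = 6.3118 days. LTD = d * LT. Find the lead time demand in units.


LTD = 156.3847 * 6.3118 = 987.0689

987.0689 units


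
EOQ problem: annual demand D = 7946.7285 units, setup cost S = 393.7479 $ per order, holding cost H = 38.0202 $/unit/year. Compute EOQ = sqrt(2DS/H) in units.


2*D*S = 2 * 7946.7285 * 393.7479 = 6258015.3175
2*D*S/H = 164597.1173
EOQ = sqrt(164597.1173) = 405.7057

405.7057 units


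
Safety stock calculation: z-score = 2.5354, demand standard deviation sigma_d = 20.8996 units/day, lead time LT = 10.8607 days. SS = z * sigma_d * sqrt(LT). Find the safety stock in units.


sqrt(LT) = sqrt(10.8607) = 3.2956
SS = 2.5354 * 20.8996 * 3.2956 = 174.6278

174.6278 units


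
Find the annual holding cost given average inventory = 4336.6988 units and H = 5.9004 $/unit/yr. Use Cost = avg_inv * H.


Cost = 4336.6988 * 5.9004 = 25588.2576

25588.2576 $/yr


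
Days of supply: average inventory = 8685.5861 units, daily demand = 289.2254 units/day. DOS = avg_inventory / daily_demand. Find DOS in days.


DOS = 8685.5861 / 289.2254 = 30.0305

30.0305 days


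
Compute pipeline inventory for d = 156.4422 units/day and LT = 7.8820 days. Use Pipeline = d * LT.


Pipeline = 156.4422 * 7.8820 = 1233.0774

1233.0774 units


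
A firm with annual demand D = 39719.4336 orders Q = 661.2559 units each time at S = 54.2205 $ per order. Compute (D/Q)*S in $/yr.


Number of orders = D/Q = 60.0667
Cost = 60.0667 * 54.2205 = 3256.8444

3256.8444 $/yr


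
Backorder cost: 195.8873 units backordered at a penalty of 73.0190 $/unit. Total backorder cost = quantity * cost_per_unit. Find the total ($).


Total = 195.8873 * 73.0190 = 14303.4948

14303.4948 $


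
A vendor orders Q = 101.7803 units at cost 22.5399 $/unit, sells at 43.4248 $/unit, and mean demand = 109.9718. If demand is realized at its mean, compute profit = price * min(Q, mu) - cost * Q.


Sales at mu = min(101.7803, 109.9718) = 101.7803
Revenue = 43.4248 * 101.7803 = 4419.7892
Total cost = 22.5399 * 101.7803 = 2294.1178
Profit = 4419.7892 - 2294.1178 = 2125.6714

2125.6714 $


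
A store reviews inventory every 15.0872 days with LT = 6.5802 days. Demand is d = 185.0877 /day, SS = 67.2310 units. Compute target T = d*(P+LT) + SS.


P + LT = 21.6674
d*(P+LT) = 185.0877 * 21.6674 = 4010.3692
T = 4010.3692 + 67.2310 = 4077.6002

4077.6002 units


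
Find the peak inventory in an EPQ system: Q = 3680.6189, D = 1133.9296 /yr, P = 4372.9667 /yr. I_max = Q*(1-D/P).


D/P = 0.2593
1 - D/P = 0.7407
I_max = 3680.6189 * 0.7407 = 2726.2181

2726.2181 units


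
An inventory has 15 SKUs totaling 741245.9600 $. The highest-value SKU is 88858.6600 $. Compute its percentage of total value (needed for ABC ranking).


Top item = 88858.6600
Total = 741245.9600
Percentage = 88858.6600 / 741245.9600 * 100 = 11.9877

11.9877%


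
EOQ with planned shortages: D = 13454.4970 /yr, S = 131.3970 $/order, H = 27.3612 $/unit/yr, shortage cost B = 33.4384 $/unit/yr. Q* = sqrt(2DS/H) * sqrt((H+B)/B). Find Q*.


sqrt(2DS/H) = 359.4793
sqrt((H+B)/B) = 1.3484
Q* = 359.4793 * 1.3484 = 484.7318

484.7318 units


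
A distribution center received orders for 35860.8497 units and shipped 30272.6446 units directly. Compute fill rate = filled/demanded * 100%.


FR = 30272.6446 / 35860.8497 * 100 = 84.4170

84.4170%


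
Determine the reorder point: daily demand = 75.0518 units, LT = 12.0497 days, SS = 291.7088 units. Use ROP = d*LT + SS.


d*LT = 75.0518 * 12.0497 = 904.3517
ROP = 904.3517 + 291.7088 = 1196.0605

1196.0605 units


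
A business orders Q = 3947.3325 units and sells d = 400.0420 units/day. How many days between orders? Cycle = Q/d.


Cycle = 3947.3325 / 400.0420 = 9.8673

9.8673 days


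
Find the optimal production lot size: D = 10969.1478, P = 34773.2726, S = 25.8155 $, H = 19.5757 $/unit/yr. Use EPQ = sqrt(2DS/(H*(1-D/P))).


1 - D/P = 1 - 0.3154 = 0.6846
H*(1-D/P) = 13.4006
2DS = 566348.0701
EPQ = sqrt(42262.9172) = 205.5795

205.5795 units


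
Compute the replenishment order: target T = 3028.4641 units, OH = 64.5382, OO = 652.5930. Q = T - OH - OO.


Inventory position = OH + OO = 64.5382 + 652.5930 = 717.1312
Q = 3028.4641 - 717.1312 = 2311.3329

2311.3329 units


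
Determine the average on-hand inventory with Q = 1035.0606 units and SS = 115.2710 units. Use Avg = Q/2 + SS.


Q/2 = 517.5303
Avg = 517.5303 + 115.2710 = 632.8013

632.8013 units


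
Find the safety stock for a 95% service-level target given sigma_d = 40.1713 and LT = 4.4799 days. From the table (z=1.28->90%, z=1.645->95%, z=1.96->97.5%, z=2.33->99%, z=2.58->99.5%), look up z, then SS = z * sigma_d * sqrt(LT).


From the table, SL = 95% corresponds to z = 1.645
sqrt(LT) = sqrt(4.4799) = 2.1166
SS = 1.645 * 40.1713 * 2.1166 = 139.8672

139.8672 units


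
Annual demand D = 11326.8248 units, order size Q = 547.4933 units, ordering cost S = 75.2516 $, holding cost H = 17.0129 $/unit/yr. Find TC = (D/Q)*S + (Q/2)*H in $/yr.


Ordering cost = D*S/Q = 1556.8441
Holding cost = Q*H/2 = 4657.2244
TC = 1556.8441 + 4657.2244 = 6214.0684

6214.0684 $/yr


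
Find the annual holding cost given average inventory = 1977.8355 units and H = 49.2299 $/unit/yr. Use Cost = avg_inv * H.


Cost = 1977.8355 * 49.2299 = 97368.6439

97368.6439 $/yr


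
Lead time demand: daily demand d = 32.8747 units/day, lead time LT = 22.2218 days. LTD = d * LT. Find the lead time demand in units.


LTD = 32.8747 * 22.2218 = 730.5350

730.5350 units


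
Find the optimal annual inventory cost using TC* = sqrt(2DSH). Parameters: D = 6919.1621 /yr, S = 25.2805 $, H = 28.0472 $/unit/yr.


2*D*S*H = 9812025.5747
TC* = sqrt(9812025.5747) = 3132.4153

3132.4153 $/yr


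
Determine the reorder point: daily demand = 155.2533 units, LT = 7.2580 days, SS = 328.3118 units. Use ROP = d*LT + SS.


d*LT = 155.2533 * 7.2580 = 1126.8285
ROP = 1126.8285 + 328.3118 = 1455.1403

1455.1403 units


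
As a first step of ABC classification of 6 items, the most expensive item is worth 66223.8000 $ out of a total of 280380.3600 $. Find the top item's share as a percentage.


Top item = 66223.8000
Total = 280380.3600
Percentage = 66223.8000 / 280380.3600 * 100 = 23.6193

23.6193%


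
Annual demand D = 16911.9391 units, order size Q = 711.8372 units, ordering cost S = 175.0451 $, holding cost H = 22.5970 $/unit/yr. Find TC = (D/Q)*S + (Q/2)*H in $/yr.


Ordering cost = D*S/Q = 4158.7488
Holding cost = Q*H/2 = 8042.6926
TC = 4158.7488 + 8042.6926 = 12201.4414

12201.4414 $/yr


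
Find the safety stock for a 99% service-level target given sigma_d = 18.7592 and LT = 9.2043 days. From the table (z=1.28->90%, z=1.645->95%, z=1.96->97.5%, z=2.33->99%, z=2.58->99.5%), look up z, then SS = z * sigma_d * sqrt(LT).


From the table, SL = 99% corresponds to z = 2.33
sqrt(LT) = sqrt(9.2043) = 3.0339
SS = 2.33 * 18.7592 * 3.0339 = 132.6067

132.6067 units


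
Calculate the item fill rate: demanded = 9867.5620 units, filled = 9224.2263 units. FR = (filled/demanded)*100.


FR = 9224.2263 / 9867.5620 * 100 = 93.4803

93.4803%


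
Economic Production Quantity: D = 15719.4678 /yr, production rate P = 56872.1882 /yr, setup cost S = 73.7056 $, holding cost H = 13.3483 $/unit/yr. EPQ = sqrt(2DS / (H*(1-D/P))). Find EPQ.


1 - D/P = 1 - 0.2764 = 0.7236
H*(1-D/P) = 9.6588
2DS = 2317225.6118
EPQ = sqrt(239907.4586) = 489.8035

489.8035 units


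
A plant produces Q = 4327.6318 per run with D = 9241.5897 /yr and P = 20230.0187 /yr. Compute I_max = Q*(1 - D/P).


D/P = 0.4568
1 - D/P = 0.5432
I_max = 4327.6318 * 0.5432 = 2350.6590

2350.6590 units


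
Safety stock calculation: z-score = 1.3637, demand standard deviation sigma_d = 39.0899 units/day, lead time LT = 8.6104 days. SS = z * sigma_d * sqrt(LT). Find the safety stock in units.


sqrt(LT) = sqrt(8.6104) = 2.9343
SS = 1.3637 * 39.0899 * 2.9343 = 156.4210

156.4210 units


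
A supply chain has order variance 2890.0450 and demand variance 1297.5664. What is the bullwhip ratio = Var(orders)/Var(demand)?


BW = 2890.0450 / 1297.5664 = 2.2273

2.2273


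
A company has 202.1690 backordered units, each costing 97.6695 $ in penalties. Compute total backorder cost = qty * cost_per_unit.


Total = 202.1690 * 97.6695 = 19745.7451

19745.7451 $


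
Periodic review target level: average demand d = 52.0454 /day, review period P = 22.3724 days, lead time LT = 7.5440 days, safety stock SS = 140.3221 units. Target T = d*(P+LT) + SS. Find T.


P + LT = 29.9164
d*(P+LT) = 52.0454 * 29.9164 = 1557.0110
T = 1557.0110 + 140.3221 = 1697.3331

1697.3331 units


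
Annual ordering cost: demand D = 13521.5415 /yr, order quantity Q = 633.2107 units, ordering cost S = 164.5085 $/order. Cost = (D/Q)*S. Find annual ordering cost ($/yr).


Number of orders = D/Q = 21.3539
Cost = 21.3539 * 164.5085 = 3512.9042

3512.9042 $/yr


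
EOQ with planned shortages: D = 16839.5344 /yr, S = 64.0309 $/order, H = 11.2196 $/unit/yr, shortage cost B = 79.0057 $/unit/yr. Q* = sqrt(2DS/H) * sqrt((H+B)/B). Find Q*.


sqrt(2DS/H) = 438.4158
sqrt((H+B)/B) = 1.0686
Q* = 438.4158 * 1.0686 = 468.5124

468.5124 units


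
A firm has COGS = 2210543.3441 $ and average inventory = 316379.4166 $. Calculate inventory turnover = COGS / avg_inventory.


Turnover = 2210543.3441 / 316379.4166 = 6.9870

6.9870


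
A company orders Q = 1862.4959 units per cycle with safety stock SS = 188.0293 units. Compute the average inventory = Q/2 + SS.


Q/2 = 931.2479
Avg = 931.2479 + 188.0293 = 1119.2772

1119.2772 units


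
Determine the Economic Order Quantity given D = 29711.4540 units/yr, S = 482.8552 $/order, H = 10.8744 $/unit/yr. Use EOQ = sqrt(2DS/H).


2*D*S = 2 * 29711.4540 * 482.8552 = 28692660.1269
2*D*S/H = 2638551.1041
EOQ = sqrt(2638551.1041) = 1624.3618

1624.3618 units


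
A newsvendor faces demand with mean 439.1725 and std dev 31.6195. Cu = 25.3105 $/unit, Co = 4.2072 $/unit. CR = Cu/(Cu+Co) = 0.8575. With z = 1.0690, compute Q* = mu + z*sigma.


CR = Cu/(Cu+Co) = 25.3105/(25.3105+4.2072) = 0.8575
z = 1.0690
Q* = 439.1725 + 1.0690 * 31.6195 = 472.9737

472.9737 units


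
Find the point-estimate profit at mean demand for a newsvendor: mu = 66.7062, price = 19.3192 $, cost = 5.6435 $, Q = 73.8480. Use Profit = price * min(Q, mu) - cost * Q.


Sales at mu = min(73.8480, 66.7062) = 66.7062
Revenue = 19.3192 * 66.7062 = 1288.7104
Total cost = 5.6435 * 73.8480 = 416.7612
Profit = 1288.7104 - 416.7612 = 871.9492

871.9492 $


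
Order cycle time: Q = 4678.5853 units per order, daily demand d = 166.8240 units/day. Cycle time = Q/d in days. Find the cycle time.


Cycle = 4678.5853 / 166.8240 = 28.0450

28.0450 days


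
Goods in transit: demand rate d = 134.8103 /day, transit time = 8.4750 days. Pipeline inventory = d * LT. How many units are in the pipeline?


Pipeline = 134.8103 * 8.4750 = 1142.5173

1142.5173 units


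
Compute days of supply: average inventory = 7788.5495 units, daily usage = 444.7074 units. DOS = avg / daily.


DOS = 7788.5495 / 444.7074 = 17.5139

17.5139 days


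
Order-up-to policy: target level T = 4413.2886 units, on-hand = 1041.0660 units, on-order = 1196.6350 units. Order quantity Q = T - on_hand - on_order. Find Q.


Inventory position = OH + OO = 1041.0660 + 1196.6350 = 2237.7010
Q = 4413.2886 - 2237.7010 = 2175.5876

2175.5876 units


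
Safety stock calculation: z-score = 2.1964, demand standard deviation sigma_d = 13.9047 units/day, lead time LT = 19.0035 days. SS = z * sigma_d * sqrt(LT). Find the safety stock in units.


sqrt(LT) = sqrt(19.0035) = 4.3593
SS = 2.1964 * 13.9047 * 4.3593 = 133.1343

133.1343 units


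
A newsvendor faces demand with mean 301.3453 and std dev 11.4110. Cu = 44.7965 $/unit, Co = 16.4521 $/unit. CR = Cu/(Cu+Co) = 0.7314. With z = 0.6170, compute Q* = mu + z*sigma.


CR = Cu/(Cu+Co) = 44.7965/(44.7965+16.4521) = 0.7314
z = 0.6170
Q* = 301.3453 + 0.6170 * 11.4110 = 308.3859

308.3859 units


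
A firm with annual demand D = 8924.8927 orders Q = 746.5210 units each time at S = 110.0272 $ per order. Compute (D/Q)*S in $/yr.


Number of orders = D/Q = 11.9553
Cost = 11.9553 * 110.0272 = 1315.4097

1315.4097 $/yr


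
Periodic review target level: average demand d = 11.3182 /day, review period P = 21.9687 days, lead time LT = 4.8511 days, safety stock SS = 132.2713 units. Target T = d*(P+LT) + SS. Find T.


P + LT = 26.8198
d*(P+LT) = 11.3182 * 26.8198 = 303.5519
T = 303.5519 + 132.2713 = 435.8232

435.8232 units


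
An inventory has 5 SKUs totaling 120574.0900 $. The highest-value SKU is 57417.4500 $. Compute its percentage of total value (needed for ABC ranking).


Top item = 57417.4500
Total = 120574.0900
Percentage = 57417.4500 / 120574.0900 * 100 = 47.6201

47.6201%


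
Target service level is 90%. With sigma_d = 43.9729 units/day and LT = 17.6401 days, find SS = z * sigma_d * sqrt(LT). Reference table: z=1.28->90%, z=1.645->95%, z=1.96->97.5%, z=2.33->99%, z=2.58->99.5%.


From the table, SL = 90% corresponds to z = 1.28
sqrt(LT) = sqrt(17.6401) = 4.2000
SS = 1.28 * 43.9729 * 4.2000 = 236.3990

236.3990 units


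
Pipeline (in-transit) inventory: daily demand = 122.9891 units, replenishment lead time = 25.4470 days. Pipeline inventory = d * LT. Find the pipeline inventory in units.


Pipeline = 122.9891 * 25.4470 = 3129.7036

3129.7036 units


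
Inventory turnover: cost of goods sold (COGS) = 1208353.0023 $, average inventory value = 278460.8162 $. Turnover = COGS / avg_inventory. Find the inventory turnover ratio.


Turnover = 1208353.0023 / 278460.8162 = 4.3394

4.3394


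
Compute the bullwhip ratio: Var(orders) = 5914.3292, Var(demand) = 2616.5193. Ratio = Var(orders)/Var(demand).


BW = 5914.3292 / 2616.5193 = 2.2604

2.2604


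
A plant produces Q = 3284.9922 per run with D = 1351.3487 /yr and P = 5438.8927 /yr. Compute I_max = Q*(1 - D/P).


D/P = 0.2485
1 - D/P = 0.7515
I_max = 3284.9922 * 0.7515 = 2468.8022

2468.8022 units


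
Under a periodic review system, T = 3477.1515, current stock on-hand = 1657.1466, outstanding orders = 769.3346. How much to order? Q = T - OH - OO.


Inventory position = OH + OO = 1657.1466 + 769.3346 = 2426.4812
Q = 3477.1515 - 2426.4812 = 1050.6703

1050.6703 units


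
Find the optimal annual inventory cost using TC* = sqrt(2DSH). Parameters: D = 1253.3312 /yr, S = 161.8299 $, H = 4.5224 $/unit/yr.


2*D*S*H = 1834524.7904
TC* = sqrt(1834524.7904) = 1354.4463

1354.4463 $/yr


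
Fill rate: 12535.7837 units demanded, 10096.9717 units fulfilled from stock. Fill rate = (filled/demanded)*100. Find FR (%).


FR = 10096.9717 / 12535.7837 * 100 = 80.5452

80.5452%


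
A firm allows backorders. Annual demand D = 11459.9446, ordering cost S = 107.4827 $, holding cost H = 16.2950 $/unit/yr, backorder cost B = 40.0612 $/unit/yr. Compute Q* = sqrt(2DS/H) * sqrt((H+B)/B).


sqrt(2DS/H) = 388.8198
sqrt((H+B)/B) = 1.1861
Q* = 388.8198 * 1.1861 = 461.1659

461.1659 units


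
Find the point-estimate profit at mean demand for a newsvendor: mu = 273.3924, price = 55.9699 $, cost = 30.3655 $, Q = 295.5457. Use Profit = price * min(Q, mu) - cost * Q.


Sales at mu = min(295.5457, 273.3924) = 273.3924
Revenue = 55.9699 * 273.3924 = 15301.7453
Total cost = 30.3655 * 295.5457 = 8974.3930
Profit = 15301.7453 - 8974.3930 = 6327.3523

6327.3523 $


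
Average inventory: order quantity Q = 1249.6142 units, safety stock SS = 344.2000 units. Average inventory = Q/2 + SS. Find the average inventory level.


Q/2 = 624.8071
Avg = 624.8071 + 344.2000 = 969.0071

969.0071 units


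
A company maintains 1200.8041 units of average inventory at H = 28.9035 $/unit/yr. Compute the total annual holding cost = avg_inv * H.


Cost = 1200.8041 * 28.9035 = 34707.4413

34707.4413 $/yr


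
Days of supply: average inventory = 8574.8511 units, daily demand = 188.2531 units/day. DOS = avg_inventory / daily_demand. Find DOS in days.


DOS = 8574.8511 / 188.2531 = 45.5496

45.5496 days


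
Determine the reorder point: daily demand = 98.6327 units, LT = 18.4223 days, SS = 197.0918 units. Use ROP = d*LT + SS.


d*LT = 98.6327 * 18.4223 = 1817.0412
ROP = 1817.0412 + 197.0918 = 2014.1330

2014.1330 units


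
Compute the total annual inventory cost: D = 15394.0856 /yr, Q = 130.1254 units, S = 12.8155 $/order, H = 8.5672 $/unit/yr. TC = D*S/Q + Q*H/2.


Ordering cost = D*S/Q = 1516.0983
Holding cost = Q*H/2 = 557.4052
TC = 1516.0983 + 557.4052 = 2073.5035

2073.5035 $/yr


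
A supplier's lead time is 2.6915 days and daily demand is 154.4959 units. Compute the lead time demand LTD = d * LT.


LTD = 154.4959 * 2.6915 = 415.8257

415.8257 units


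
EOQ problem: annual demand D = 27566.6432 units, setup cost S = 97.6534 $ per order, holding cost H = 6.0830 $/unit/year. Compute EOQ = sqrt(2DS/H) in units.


2*D*S = 2 * 27566.6432 * 97.6534 = 5383952.8701
2*D*S/H = 885081.8462
EOQ = sqrt(885081.8462) = 940.7879

940.7879 units


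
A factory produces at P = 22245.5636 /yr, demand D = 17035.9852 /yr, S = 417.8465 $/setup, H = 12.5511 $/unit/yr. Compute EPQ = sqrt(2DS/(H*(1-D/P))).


1 - D/P = 1 - 0.7658 = 0.2342
H*(1-D/P) = 2.9393
2DS = 14236853.5797
EPQ = sqrt(4843653.4583) = 2200.8302

2200.8302 units


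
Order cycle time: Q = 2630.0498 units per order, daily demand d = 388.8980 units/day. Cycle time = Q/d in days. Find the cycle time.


Cycle = 2630.0498 / 388.8980 = 6.7628

6.7628 days


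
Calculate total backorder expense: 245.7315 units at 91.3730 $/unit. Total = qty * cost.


Total = 245.7315 * 91.3730 = 22453.2243

22453.2243 $


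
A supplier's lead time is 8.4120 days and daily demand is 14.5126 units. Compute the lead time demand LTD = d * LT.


LTD = 14.5126 * 8.4120 = 122.0800

122.0800 units


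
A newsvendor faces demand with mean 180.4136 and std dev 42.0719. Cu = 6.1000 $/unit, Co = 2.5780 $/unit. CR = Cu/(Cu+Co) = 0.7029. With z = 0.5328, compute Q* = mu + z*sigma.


CR = Cu/(Cu+Co) = 6.1000/(6.1000+2.5780) = 0.7029
z = 0.5328
Q* = 180.4136 + 0.5328 * 42.0719 = 202.8295

202.8295 units


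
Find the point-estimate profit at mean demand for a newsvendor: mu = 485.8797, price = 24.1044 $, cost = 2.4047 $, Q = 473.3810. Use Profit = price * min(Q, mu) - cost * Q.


Sales at mu = min(473.3810, 485.8797) = 473.3810
Revenue = 24.1044 * 473.3810 = 11410.5650
Total cost = 2.4047 * 473.3810 = 1138.3393
Profit = 11410.5650 - 1138.3393 = 10272.2257

10272.2257 $


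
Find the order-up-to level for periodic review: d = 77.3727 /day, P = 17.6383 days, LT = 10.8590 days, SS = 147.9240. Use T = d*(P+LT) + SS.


P + LT = 28.4973
d*(P+LT) = 77.3727 * 28.4973 = 2204.9130
T = 2204.9130 + 147.9240 = 2352.8370

2352.8370 units


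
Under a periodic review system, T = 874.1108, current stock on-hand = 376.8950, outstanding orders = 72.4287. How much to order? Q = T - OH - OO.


Inventory position = OH + OO = 376.8950 + 72.4287 = 449.3237
Q = 874.1108 - 449.3237 = 424.7871

424.7871 units


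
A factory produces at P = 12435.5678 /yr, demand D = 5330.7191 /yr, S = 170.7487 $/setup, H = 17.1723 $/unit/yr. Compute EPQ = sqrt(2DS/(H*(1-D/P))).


1 - D/P = 1 - 0.4287 = 0.5713
H*(1-D/P) = 9.8111
2DS = 1820426.7128
EPQ = sqrt(185547.6757) = 430.7525

430.7525 units


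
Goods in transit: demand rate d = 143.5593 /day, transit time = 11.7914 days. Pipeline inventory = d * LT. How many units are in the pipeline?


Pipeline = 143.5593 * 11.7914 = 1692.7651

1692.7651 units


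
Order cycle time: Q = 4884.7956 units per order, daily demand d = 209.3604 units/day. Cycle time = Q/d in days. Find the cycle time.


Cycle = 4884.7956 / 209.3604 = 23.3320

23.3320 days


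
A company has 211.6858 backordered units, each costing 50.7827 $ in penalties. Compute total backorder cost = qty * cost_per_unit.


Total = 211.6858 * 50.7827 = 10749.9765

10749.9765 $


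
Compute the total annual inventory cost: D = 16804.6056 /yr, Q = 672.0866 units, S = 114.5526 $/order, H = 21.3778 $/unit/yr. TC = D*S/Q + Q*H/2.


Ordering cost = D*S/Q = 2864.2310
Holding cost = Q*H/2 = 7183.8665
TC = 2864.2310 + 7183.8665 = 10048.0974

10048.0974 $/yr


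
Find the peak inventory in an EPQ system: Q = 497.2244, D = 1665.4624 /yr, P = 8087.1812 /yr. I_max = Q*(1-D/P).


D/P = 0.2059
1 - D/P = 0.7941
I_max = 497.2244 * 0.7941 = 394.8267

394.8267 units


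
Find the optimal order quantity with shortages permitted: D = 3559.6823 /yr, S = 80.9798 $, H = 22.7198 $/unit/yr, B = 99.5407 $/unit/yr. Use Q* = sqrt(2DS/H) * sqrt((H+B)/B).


sqrt(2DS/H) = 159.2967
sqrt((H+B)/B) = 1.1083
Q* = 159.2967 * 1.1083 = 176.5426

176.5426 units


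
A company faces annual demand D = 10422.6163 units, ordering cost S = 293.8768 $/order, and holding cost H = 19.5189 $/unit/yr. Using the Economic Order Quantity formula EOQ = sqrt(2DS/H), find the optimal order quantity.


2*D*S = 2 * 10422.6163 * 293.8768 = 6125930.2517
2*D*S/H = 313846.0800
EOQ = sqrt(313846.0800) = 560.2197

560.2197 units


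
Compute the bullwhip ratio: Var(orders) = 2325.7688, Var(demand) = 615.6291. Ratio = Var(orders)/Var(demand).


BW = 2325.7688 / 615.6291 = 3.7779

3.7779


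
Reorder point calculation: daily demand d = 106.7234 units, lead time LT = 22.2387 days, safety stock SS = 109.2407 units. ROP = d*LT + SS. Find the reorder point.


d*LT = 106.7234 * 22.2387 = 2373.3897
ROP = 2373.3897 + 109.2407 = 2482.6304

2482.6304 units


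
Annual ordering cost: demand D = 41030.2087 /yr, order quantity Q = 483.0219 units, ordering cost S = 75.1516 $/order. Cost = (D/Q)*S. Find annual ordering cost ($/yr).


Number of orders = D/Q = 84.9448
Cost = 84.9448 * 75.1516 = 6383.7392

6383.7392 $/yr


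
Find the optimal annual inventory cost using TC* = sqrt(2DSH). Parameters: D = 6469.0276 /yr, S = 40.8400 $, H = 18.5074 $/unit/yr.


2*D*S*H = 9779128.3131
TC* = sqrt(9779128.3131) = 3127.1598

3127.1598 $/yr


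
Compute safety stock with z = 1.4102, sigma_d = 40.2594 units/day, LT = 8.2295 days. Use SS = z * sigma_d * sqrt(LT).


sqrt(LT) = sqrt(8.2295) = 2.8687
SS = 1.4102 * 40.2594 * 2.8687 = 162.8676

162.8676 units


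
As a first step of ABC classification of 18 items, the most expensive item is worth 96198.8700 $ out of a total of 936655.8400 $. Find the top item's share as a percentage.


Top item = 96198.8700
Total = 936655.8400
Percentage = 96198.8700 / 936655.8400 * 100 = 10.2705

10.2705%


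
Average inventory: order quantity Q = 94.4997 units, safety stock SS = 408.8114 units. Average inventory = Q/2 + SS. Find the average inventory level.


Q/2 = 47.2499
Avg = 47.2499 + 408.8114 = 456.0612

456.0612 units


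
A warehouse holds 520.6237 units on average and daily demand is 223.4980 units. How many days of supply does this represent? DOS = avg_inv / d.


DOS = 520.6237 / 223.4980 = 2.3294

2.3294 days


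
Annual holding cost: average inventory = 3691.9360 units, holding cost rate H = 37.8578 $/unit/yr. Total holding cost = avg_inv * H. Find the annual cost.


Cost = 3691.9360 * 37.8578 = 139768.5747

139768.5747 $/yr


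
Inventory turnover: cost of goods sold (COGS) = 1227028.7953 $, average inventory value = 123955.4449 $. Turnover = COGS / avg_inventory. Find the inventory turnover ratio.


Turnover = 1227028.7953 / 123955.4449 = 9.8990

9.8990


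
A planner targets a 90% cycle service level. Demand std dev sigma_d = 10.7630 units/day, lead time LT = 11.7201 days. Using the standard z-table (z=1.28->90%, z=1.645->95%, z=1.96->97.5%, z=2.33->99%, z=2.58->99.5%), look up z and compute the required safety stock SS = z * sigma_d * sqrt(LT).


From the table, SL = 90% corresponds to z = 1.28
sqrt(LT) = sqrt(11.7201) = 3.4235
SS = 1.28 * 10.7630 * 3.4235 = 47.1638

47.1638 units


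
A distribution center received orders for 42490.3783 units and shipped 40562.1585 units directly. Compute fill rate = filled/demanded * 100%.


FR = 40562.1585 / 42490.3783 * 100 = 95.4620

95.4620%


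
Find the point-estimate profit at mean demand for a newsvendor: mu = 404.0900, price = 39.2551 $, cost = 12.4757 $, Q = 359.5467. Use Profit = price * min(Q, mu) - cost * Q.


Sales at mu = min(359.5467, 404.0900) = 359.5467
Revenue = 39.2551 * 359.5467 = 14114.0417
Total cost = 12.4757 * 359.5467 = 4485.5968
Profit = 14114.0417 - 4485.5968 = 9628.4449

9628.4449 $


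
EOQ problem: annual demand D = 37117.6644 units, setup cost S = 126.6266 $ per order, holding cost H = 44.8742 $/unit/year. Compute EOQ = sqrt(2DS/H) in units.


2*D*S = 2 * 37117.6644 * 126.6266 = 9400167.2858
2*D*S/H = 209478.2143
EOQ = sqrt(209478.2143) = 457.6879

457.6879 units


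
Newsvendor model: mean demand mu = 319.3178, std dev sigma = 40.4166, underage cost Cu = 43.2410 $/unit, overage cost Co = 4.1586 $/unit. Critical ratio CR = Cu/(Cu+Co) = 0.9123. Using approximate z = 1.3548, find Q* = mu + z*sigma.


CR = Cu/(Cu+Co) = 43.2410/(43.2410+4.1586) = 0.9123
z = 1.3548
Q* = 319.3178 + 1.3548 * 40.4166 = 374.0742

374.0742 units


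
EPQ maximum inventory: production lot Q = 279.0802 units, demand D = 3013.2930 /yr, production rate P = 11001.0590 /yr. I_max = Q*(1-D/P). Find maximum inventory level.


D/P = 0.2739
1 - D/P = 0.7261
I_max = 279.0802 * 0.7261 = 202.6375

202.6375 units


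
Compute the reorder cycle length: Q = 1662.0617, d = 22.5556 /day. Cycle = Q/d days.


Cycle = 1662.0617 / 22.5556 = 73.6873

73.6873 days


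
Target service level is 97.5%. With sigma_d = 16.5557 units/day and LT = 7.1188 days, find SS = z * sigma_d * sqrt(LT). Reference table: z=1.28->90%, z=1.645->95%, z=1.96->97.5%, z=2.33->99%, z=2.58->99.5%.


From the table, SL = 97.5% corresponds to z = 1.96
sqrt(LT) = sqrt(7.1188) = 2.6681
SS = 1.96 * 16.5557 * 2.6681 = 86.5779

86.5779 units
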